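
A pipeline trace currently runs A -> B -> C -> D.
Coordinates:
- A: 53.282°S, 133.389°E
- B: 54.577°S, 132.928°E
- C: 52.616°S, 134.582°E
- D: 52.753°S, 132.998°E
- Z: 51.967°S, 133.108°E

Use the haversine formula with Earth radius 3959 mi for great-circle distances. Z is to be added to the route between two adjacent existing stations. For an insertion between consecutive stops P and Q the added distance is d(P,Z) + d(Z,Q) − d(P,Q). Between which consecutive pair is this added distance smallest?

Added distance for inserting Z between each consecutive pair:
A–B: 180.7 mi
B–C: 105.7 mi
C–D: 64.2 mi
Smallest added distance is 64.2 mi, inserting between C and D.

between C and D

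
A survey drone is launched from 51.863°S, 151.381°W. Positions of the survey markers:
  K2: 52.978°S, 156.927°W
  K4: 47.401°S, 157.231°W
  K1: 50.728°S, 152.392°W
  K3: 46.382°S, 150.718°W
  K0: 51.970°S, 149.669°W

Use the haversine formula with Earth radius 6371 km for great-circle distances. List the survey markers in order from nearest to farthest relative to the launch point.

Distance from the launch point at 51.863°S, 151.381°W to each:
K0 51.970°S, 149.669°W: 118.0 km
K1 50.728°S, 152.392°W: 144.5 km
K2 52.978°S, 156.927°W: 395.9 km
K3 46.382°S, 150.718°W: 611.4 km
K4 47.401°S, 157.231°W: 650.5 km

K0, K1, K2, K3, K4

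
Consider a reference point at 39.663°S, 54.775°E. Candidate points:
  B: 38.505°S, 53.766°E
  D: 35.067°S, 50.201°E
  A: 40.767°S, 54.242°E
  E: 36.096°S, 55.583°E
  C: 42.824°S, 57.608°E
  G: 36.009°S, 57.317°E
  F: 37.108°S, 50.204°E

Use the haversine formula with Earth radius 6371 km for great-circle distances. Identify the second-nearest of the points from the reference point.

B

Distances from the reference point (39.663°S, 54.775°E):
A: 130.8 km
B: 155.4 km
E: 402.9 km
C: 423.8 km
G: 463.5 km
F: 489.2 km
D: 651.4 km
The second-nearest is B at 155.4 km.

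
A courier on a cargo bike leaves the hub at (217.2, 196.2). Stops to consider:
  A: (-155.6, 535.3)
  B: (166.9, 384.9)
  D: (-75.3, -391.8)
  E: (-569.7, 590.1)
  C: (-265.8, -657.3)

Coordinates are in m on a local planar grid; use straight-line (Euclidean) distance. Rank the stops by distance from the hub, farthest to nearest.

C, E, D, A, B

Distances from the hub:
C (-265.8, -657.3): 980.7 m
E (-569.7, 590.1): 880.0 m
D (-75.3, -391.8): 656.7 m
A (-155.6, 535.3): 504.0 m
B (166.9, 384.9): 195.3 m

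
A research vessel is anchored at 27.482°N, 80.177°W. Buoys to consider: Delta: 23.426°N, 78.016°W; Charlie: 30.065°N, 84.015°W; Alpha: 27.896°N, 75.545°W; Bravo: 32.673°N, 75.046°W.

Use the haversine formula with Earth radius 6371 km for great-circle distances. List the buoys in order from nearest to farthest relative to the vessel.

Alpha, Charlie, Delta, Bravo

Distances from the vessel:
Alpha 27.896°N, 75.545°W: 458.4 km
Charlie 30.065°N, 84.015°W: 471.6 km
Delta 23.426°N, 78.016°W: 500.4 km
Bravo 32.673°N, 75.046°W: 759.3 km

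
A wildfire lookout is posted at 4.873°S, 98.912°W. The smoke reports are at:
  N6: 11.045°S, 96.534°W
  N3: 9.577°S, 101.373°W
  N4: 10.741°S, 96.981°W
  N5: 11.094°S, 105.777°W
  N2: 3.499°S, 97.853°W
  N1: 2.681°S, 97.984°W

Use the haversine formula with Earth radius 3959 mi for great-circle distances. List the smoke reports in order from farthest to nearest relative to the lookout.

N5, N6, N4, N3, N1, N2

Distance from the lookout at 4.873°S, 98.912°W to each:
N5 11.094°S, 105.777°W: 636.6 mi
N6 11.045°S, 96.534°W: 456.4 mi
N4 10.741°S, 96.981°W: 426.5 mi
N3 9.577°S, 101.373°W: 366.2 mi
N1 2.681°S, 97.984°W: 164.4 mi
N2 3.499°S, 97.853°W: 119.7 mi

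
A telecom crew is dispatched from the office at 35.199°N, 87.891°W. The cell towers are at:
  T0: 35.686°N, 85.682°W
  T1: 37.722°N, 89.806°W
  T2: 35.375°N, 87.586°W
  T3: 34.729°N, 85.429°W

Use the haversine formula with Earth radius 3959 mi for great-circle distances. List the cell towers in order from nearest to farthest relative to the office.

T2, T0, T3, T1

Distance from the office at 35.199°N, 87.891°W to each:
T2 35.375°N, 87.586°W: 21.1 mi
T0 35.686°N, 85.682°W: 128.8 mi
T3 34.729°N, 85.429°W: 143.1 mi
T1 37.722°N, 89.806°W: 204.2 mi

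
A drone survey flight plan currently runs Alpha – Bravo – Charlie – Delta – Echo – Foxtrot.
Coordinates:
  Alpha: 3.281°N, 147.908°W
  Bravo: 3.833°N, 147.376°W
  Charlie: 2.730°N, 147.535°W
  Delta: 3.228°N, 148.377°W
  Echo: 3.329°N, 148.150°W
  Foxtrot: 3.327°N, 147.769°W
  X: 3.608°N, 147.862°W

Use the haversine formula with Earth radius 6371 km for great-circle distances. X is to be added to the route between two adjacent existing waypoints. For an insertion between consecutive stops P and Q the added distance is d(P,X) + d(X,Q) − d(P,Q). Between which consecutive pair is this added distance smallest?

Added distance for inserting X between each consecutive pair:
Alpha–Bravo: 11.0 km
Bravo–Charlie: 39.7 km
Charlie–Delta: 66.6 km
Delta–Echo: 88.0 km
Echo–Foxtrot: 35.2 km
Smallest added distance is 11.0 km, inserting between Alpha and Bravo.

between Alpha and Bravo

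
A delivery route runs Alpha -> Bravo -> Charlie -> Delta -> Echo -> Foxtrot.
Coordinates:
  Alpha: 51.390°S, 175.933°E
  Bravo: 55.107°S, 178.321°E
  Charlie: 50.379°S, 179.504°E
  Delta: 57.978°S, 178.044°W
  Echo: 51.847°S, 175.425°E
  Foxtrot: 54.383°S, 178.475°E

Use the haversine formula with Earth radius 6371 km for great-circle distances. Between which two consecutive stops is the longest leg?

Leg distances:
Alpha→Bravo: 442.7 km
Bravo→Charlie: 531.7 km
Charlie→Delta: 859.8 km
Delta→Echo: 798.6 km
Echo→Foxtrot: 347.7 km
The longest leg is Charlie–Delta at 859.8 km.

Charlie–Delta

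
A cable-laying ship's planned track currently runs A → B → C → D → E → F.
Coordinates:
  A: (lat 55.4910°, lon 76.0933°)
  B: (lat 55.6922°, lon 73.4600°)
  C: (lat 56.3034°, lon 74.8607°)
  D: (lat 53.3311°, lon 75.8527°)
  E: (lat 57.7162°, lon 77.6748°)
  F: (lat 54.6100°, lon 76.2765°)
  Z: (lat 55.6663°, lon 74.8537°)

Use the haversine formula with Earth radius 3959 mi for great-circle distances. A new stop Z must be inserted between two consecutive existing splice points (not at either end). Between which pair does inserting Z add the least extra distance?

Added distance for inserting Z between each consecutive pair:
A–B: 0.5 mi
B–C: 29.7 mi
C–D: 1.1 mi
D–E: 32.5 mi
E–F: 48.4 mi
Smallest added distance is 0.5 mi, inserting between A and B.

between A and B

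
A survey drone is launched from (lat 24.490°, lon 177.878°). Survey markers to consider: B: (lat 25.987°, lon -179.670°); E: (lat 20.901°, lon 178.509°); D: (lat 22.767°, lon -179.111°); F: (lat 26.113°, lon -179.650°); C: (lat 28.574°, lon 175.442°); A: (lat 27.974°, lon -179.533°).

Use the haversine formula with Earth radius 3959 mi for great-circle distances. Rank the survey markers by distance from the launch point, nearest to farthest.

Distance from the launch point at (lat 24.490°, lon 177.878°) to each:
B (lat 25.987°, lon -179.670°): 184.9 mi
F (lat 26.113°, lon -179.650°): 190.8 mi
D (lat 22.767°, lon -179.111°): 224.7 mi
E (lat 20.901°, lon 178.509°): 251.2 mi
A (lat 27.974°, lon -179.533°): 289.3 mi
C (lat 28.574°, lon 175.442°): 319.8 mi

B, F, D, E, A, C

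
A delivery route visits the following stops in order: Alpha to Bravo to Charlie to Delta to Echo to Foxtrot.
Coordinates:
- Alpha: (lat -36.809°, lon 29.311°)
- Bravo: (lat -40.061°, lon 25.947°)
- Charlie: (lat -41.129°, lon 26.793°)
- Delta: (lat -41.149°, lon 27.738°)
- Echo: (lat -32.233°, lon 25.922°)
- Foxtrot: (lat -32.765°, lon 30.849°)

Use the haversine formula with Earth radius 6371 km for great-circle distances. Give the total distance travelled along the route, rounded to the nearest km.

2153 km

Leg distances:
Alpha→Bravo: 465.3 km  (cumulative 465.3 km)
Bravo→Charlie: 138.6 km  (cumulative 603.9 km)
Charlie→Delta: 79.2 km  (cumulative 683.1 km)
Delta→Echo: 1004.5 km  (cumulative 1687.6 km)
Echo→Foxtrot: 465.8 km  (cumulative 2153.4 km)
Total route length ≈ 2153 km.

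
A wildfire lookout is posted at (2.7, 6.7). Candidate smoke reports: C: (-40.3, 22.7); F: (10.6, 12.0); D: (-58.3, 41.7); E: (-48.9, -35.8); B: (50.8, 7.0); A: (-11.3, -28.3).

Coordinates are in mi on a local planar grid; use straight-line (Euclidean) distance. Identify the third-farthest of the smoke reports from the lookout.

B

Distances from the lookout ((2.7, 6.7)):
D: 70.3 mi
E: 66.8 mi
B: 48.1 mi
C: 45.9 mi
A: 37.7 mi
F: 9.5 mi
The third-farthest is B at 48.1 mi.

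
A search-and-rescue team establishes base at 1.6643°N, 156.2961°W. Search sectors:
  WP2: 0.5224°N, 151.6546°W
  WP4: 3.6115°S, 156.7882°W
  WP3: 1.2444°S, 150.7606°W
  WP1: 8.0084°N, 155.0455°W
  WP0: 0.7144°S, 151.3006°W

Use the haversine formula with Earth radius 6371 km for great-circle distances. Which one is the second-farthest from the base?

Distances from the base (1.6643°N, 156.2961°W):
WP1: 718.9 km
WP3: 695.3 km
WP0: 615.2 km
WP4: 589.2 km
WP2: 531.4 km
The second-farthest is WP3 at 695.3 km.

WP3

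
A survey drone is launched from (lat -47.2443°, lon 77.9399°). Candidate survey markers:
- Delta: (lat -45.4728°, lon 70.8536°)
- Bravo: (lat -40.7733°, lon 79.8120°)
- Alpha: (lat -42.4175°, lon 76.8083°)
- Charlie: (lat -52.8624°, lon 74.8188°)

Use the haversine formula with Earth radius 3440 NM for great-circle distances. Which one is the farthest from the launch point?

Bravo

Distance to each, sorted:
Bravo: 396.8 NM
Charlie: 358.0 NM
Delta: 312.2 NM
Alpha: 293.8 NM
The farthest is Bravo at 396.8 NM.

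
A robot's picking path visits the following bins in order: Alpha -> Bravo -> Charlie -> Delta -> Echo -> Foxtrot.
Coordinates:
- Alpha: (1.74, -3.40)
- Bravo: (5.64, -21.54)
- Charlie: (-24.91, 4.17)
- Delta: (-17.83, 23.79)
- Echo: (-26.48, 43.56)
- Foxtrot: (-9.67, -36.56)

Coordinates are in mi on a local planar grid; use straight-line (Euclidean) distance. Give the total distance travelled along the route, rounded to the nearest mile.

183 mi

Leg distances:
Alpha→Bravo: 18.6 mi  (cumulative 18.6 mi)
Bravo→Charlie: 39.9 mi  (cumulative 58.5 mi)
Charlie→Delta: 20.9 mi  (cumulative 79.3 mi)
Delta→Echo: 21.6 mi  (cumulative 100.9 mi)
Echo→Foxtrot: 81.9 mi  (cumulative 182.8 mi)
Total route length ≈ 183 mi.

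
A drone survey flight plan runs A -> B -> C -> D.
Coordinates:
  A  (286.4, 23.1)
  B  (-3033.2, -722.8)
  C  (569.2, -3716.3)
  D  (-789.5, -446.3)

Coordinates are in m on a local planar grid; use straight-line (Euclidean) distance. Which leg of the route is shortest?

Leg distances:
A→B: 3402.4 m
B→C: 4683.8 m
C→D: 3541.0 m
The shortest leg is A–B at 3402.4 m.

A–B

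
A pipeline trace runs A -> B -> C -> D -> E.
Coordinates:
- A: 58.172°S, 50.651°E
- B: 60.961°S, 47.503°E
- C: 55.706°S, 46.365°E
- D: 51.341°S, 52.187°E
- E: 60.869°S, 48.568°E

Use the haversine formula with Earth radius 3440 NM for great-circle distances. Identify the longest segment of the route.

D–E

Leg distances:
A→B: 192.8 NM
B→C: 317.5 NM
C→D: 334.2 NM
D→E: 584.5 NM
The longest leg is D–E at 584.5 NM.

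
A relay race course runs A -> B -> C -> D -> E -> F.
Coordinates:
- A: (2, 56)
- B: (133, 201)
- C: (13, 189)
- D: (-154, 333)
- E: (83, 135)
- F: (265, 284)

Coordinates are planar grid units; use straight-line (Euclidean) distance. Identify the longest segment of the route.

D–E

Leg distances:
A→B: 195.4
B→C: 120.6
C→D: 220.5
D→E: 308.8
E→F: 235.2
The longest leg is D–E at 308.8.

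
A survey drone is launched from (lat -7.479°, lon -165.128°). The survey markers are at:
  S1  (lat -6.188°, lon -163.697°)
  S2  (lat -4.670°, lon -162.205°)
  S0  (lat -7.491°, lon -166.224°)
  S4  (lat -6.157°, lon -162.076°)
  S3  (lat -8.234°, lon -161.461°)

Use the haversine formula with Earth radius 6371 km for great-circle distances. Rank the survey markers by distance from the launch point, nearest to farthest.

S0, S1, S4, S3, S2

Distances from the launch point:
S0 (lat -7.491°, lon -166.224°): 120.8 km
S1 (lat -6.188°, lon -163.697°): 213.5 km
S4 (lat -6.157°, lon -162.076°): 367.6 km
S3 (lat -8.234°, lon -161.461°): 412.6 km
S2 (lat -4.670°, lon -162.205°): 449.4 km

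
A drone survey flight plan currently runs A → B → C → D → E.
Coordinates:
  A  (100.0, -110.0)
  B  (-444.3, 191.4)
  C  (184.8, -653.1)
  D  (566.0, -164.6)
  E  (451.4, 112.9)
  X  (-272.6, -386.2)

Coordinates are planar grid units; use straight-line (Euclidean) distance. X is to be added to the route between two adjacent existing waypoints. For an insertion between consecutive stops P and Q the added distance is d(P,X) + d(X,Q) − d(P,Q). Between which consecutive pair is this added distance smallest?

Added distance for inserting X between each consecutive pair:
A–B: 444.2
B–C: 79.1
C–D: 777.3
D–E: 1446.5
Smallest added distance is 79.1, inserting between B and C.

between B and C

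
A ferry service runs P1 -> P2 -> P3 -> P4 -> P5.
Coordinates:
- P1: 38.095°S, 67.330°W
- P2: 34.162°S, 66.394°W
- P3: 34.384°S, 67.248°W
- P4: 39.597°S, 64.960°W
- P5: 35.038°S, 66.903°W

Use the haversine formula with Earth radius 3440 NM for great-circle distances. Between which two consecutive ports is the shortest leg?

Leg distances:
P1→P2: 240.5 NM
P2→P3: 44.4 NM
P3→P4: 331.6 NM
P4→P5: 289.0 NM
The shortest leg is P2–P3 at 44.4 NM.

P2–P3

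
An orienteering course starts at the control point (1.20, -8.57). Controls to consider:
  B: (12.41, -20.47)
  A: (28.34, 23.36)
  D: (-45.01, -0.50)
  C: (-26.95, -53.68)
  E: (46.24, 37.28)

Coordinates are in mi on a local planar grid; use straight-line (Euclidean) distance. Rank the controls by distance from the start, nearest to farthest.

Computing each straight-line distance from (1.20, -8.57):
B (12.41, -20.47): 16.3 mi
A (28.34, 23.36): 41.9 mi
D (-45.01, -0.50): 46.9 mi
C (-26.95, -53.68): 53.2 mi
E (46.24, 37.28): 64.3 mi

B, A, D, C, E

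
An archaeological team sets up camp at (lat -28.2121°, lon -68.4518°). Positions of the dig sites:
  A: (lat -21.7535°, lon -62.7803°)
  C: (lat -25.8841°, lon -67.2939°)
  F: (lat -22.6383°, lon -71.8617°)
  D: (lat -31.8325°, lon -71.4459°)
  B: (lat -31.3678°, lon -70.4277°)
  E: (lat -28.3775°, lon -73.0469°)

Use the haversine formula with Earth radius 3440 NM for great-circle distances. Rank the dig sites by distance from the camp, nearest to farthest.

C, B, E, D, F, A

Computing each great-circle distance from (lat -28.2121°, lon -68.4518°):
C (lat -25.8841°, lon -67.2939°): 152.9 NM
B (lat -31.3678°, lon -70.4277°): 215.6 NM
E (lat -28.3775°, lon -73.0469°): 243.1 NM
D (lat -31.8325°, lon -71.4459°): 267.3 NM
F (lat -22.6383°, lon -71.8617°): 382.3 NM
A (lat -21.7535°, lon -62.7803°): 495.4 NM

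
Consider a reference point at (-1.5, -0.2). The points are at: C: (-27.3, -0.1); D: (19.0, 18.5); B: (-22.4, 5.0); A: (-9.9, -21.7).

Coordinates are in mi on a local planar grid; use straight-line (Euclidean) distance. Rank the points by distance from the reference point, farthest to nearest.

D, C, A, B

Distances from the reference point:
D (19.0, 18.5): 27.7 mi
C (-27.3, -0.1): 25.8 mi
A (-9.9, -21.7): 23.1 mi
B (-22.4, 5.0): 21.5 mi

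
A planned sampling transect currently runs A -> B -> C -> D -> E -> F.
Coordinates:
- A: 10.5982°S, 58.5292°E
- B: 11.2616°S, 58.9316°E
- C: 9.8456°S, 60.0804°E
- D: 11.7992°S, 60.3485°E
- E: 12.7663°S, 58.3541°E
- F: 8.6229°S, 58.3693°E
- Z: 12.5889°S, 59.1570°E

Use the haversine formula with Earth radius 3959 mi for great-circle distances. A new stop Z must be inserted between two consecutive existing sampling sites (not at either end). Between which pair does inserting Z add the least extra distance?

Added distance for inserting Z between each consecutive pair:
A–B: 183.6 mi
B–C: 167.4 mi
C–D: 160.6 mi
D–E: 2.4 mi
E–F: 48.4 mi
Smallest added distance is 2.4 mi, inserting between D and E.

between D and E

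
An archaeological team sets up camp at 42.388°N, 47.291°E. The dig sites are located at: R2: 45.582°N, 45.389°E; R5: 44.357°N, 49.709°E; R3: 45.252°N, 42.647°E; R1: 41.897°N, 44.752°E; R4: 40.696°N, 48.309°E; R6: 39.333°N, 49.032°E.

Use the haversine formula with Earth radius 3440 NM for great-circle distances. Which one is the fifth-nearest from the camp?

Distance to each, sorted:
R4: 111.4 NM
R1: 116.8 NM
R5: 158.5 NM
R6: 199.7 NM
R2: 208.6 NM
R3: 264.6 NM
The fifth-nearest is R2 at 208.6 NM.

R2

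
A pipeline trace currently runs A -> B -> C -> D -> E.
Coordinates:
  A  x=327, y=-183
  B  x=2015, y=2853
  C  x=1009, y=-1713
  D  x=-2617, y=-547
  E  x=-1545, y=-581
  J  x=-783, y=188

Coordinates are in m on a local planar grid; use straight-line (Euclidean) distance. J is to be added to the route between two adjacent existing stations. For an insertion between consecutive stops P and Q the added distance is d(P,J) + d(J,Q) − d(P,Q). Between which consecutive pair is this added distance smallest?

between C and D

Added distance for inserting J between each consecutive pair:
A–B: 1560.7 m
B–C: 1801.0 m
C–D: 779.4 m
D–E: 1985.9 m
Smallest added distance is 779.4 m, inserting between C and D.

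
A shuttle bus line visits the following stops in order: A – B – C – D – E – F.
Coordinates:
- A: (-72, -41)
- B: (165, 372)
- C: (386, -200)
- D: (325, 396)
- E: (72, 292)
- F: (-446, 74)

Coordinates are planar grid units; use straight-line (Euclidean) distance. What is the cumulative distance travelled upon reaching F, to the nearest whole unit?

Leg distances:
A→B: 476.2  (cumulative 476.2)
B→C: 613.2  (cumulative 1089.4)
C→D: 599.1  (cumulative 1688.5)
D→E: 273.5  (cumulative 1962.0)
E→F: 562.0  (cumulative 2524.0)
Cumulative distance at F ≈ 2524.

2524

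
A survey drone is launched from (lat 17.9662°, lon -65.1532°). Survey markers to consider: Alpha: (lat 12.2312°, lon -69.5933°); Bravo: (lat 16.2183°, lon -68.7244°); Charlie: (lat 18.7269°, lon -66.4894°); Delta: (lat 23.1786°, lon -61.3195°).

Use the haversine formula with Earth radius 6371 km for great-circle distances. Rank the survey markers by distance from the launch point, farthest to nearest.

Computing each great-circle distance from (lat 17.9662°, lon -65.1532°):
Alpha (lat 12.2312°, lon -69.5933°): 796.0 km
Delta (lat 23.1786°, lon -61.3195°): 703.6 km
Bravo (lat 16.2183°, lon -68.7244°): 426.4 km
Charlie (lat 18.7269°, lon -66.4894°): 164.4 km

Alpha, Delta, Bravo, Charlie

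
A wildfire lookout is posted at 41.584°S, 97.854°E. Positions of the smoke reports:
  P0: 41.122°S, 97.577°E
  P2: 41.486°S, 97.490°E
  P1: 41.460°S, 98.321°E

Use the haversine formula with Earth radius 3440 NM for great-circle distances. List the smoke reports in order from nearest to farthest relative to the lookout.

P2, P1, P0

Distances from the lookout:
P2 41.486°S, 97.490°E: 17.4 NM
P1 41.460°S, 98.321°E: 22.3 NM
P0 41.122°S, 97.577°E: 30.4 NM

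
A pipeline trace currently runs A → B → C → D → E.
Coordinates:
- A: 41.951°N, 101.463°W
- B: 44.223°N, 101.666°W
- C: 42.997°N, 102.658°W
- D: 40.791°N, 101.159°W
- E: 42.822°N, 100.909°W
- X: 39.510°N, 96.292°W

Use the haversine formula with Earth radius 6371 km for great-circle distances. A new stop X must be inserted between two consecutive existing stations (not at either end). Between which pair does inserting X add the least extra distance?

between D and E

Added distance for inserting X between each consecutive pair:
A–B: 947.2 km
B–C: 1187.3 km
C–D: 820.7 km
D–E: 744.3 km
Smallest added distance is 744.3 km, inserting between D and E.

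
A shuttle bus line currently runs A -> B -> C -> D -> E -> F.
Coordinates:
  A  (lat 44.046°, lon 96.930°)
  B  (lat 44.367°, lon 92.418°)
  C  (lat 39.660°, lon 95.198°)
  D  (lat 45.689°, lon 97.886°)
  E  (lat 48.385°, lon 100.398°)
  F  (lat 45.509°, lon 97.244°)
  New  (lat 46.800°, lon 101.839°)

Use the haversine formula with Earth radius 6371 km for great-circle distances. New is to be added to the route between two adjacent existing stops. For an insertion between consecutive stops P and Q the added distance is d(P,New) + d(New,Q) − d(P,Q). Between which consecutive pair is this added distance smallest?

between D and E

Added distance for inserting New between each consecutive pair:
A–B: 909.8 km
B–C: 1167.7 km
C–D: 581.0 km
D–E: 179.7 km
E–F: 189.2 km
Smallest added distance is 179.7 km, inserting between D and E.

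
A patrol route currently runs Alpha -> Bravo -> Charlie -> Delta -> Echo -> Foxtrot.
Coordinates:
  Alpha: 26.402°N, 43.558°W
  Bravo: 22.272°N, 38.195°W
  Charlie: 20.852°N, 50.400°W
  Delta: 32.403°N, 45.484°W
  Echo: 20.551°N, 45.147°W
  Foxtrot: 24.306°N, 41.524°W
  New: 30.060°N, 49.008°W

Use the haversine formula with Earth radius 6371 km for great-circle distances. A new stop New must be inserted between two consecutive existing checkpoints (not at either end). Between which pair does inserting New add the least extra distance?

Added distance for inserting New between each consecutive pair:
Alpha–Bravo: 1342.1 km
Bravo–Charlie: 1144.0 km
Charlie–Delta: 84.0 km
Delta–Echo: 232.2 km
Echo–Foxtrot: 1544.6 km
Smallest added distance is 84.0 km, inserting between Charlie and Delta.

between Charlie and Delta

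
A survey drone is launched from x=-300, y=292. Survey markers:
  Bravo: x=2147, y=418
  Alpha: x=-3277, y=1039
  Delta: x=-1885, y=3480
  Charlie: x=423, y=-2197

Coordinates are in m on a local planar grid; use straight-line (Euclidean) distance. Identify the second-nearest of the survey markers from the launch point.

Charlie

Distances from the launch point (x=-300, y=292):
Bravo: 2450.2 m
Charlie: 2591.9 m
Alpha: 3069.3 m
Delta: 3560.3 m
The second-nearest is Charlie at 2591.9 m.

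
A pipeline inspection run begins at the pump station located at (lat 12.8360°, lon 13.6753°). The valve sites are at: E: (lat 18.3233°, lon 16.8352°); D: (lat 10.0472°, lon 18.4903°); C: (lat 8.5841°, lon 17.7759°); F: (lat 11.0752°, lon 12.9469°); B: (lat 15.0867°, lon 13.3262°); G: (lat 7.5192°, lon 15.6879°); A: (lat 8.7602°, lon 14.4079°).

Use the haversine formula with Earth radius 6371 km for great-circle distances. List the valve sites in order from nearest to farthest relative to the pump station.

F, B, A, D, G, C, E

Distance from the pump station at (lat 12.8360°, lon 13.6753°) to each:
F (lat 11.0752°, lon 12.9469°): 211.2 km
B (lat 15.0867°, lon 13.3262°): 253.1 km
A (lat 8.7602°, lon 14.4079°): 460.2 km
D (lat 10.0472°, lon 18.4903°): 609.5 km
G (lat 7.5192°, lon 15.6879°): 630.9 km
C (lat 8.5841°, lon 17.7759°): 651.3 km
E (lat 18.3233°, lon 16.8352°): 697.7 km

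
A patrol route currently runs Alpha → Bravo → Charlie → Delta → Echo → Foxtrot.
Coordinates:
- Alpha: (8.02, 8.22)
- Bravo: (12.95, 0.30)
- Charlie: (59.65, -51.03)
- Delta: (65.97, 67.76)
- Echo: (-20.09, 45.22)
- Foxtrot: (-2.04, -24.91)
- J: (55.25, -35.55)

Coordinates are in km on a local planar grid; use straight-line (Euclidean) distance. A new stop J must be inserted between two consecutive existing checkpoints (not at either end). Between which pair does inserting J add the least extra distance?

Added distance for inserting J between each consecutive pair:
Alpha–Bravo: 110.5 km
Bravo–Charlie: 2.1 km
Charlie–Delta: 1.0 km
Delta–Echo: 125.4 km
Echo–Foxtrot: 96.3 km
Smallest added distance is 1.0 km, inserting between Charlie and Delta.

between Charlie and Delta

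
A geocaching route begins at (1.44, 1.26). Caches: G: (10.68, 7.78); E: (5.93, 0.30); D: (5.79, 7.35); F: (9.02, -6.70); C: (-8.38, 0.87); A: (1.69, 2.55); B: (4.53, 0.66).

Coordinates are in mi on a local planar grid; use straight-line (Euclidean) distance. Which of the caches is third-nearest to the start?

Distances from the start ((1.44, 1.26)):
A: 1.3 mi
B: 3.1 mi
E: 4.6 mi
D: 7.5 mi
C: 9.8 mi
F: 11.0 mi
G: 11.3 mi
The third-nearest is E at 4.6 mi.

E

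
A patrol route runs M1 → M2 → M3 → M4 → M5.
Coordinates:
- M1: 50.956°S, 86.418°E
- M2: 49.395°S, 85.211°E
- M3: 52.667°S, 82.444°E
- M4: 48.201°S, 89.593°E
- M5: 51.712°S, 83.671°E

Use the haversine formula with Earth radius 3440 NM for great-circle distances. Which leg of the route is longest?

M3–M4

Leg distances:
M1→M2: 104.6 NM
M2→M3: 222.5 NM
M3→M4: 382.6 NM
M4→M5: 310.9 NM
The longest leg is M3–M4 at 382.6 NM.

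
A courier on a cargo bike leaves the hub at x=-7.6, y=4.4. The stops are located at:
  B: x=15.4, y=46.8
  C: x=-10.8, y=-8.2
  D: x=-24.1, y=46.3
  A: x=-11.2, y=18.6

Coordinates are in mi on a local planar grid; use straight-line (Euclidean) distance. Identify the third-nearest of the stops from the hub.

Distances from the hub (x=-7.6, y=4.4):
C: 13.0 mi
A: 14.6 mi
D: 45.0 mi
B: 48.2 mi
The third-nearest is D at 45.0 mi.

D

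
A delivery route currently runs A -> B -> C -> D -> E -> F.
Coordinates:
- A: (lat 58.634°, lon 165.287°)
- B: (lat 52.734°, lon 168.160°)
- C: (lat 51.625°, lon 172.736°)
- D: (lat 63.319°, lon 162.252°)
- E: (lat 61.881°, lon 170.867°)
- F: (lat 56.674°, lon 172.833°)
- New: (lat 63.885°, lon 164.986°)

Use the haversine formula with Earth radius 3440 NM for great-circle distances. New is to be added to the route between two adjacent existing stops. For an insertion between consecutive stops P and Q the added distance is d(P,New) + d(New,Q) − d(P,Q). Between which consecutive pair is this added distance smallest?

Added distance for inserting New between each consecutive pair:
A–B: 624.9 NM
B–C: 1271.1 NM
C–D: 78.8 NM
D–E: 28.3 NM
E–F: 373.6 NM
Smallest added distance is 28.3 NM, inserting between D and E.

between D and E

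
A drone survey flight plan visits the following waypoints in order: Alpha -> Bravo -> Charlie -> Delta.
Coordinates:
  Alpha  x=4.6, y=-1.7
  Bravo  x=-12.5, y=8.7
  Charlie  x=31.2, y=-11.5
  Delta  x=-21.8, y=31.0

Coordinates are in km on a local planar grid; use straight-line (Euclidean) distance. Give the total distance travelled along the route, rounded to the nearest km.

Leg distances:
Alpha→Bravo: 20.0 km  (cumulative 20.0 km)
Bravo→Charlie: 48.1 km  (cumulative 68.2 km)
Charlie→Delta: 67.9 km  (cumulative 136.1 km)
Total route length ≈ 136 km.

136 km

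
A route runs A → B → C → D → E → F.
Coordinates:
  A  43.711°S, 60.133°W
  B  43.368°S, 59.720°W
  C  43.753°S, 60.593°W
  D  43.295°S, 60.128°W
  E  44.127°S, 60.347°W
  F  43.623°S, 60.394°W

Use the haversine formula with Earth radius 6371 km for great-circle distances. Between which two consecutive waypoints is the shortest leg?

A–B

Leg distances:
A→B: 50.6 km
B→C: 82.3 km
C→D: 63.2 km
D→E: 94.2 km
E→F: 56.2 km
The shortest leg is A–B at 50.6 km.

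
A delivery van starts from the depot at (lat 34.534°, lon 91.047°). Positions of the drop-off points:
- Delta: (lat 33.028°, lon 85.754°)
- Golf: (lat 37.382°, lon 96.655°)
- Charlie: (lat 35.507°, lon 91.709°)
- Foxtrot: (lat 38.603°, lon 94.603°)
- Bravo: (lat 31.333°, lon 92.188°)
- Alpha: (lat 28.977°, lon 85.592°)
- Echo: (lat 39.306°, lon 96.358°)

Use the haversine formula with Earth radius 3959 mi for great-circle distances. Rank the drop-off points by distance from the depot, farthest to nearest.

Alpha, Echo, Golf, Foxtrot, Delta, Bravo, Charlie

Computing each great-circle distance from (lat 34.534°, lon 91.047°):
Alpha (lat 28.977°, lon 85.592°): 500.0 mi
Echo (lat 39.306°, lon 96.358°): 441.2 mi
Golf (lat 37.382°, lon 96.655°): 370.2 mi
Foxtrot (lat 38.603°, lon 94.603°): 343.4 mi
Delta (lat 33.028°, lon 85.754°): 321.3 mi
Bravo (lat 31.333°, lon 92.188°): 230.9 mi
Charlie (lat 35.507°, lon 91.709°): 77.0 mi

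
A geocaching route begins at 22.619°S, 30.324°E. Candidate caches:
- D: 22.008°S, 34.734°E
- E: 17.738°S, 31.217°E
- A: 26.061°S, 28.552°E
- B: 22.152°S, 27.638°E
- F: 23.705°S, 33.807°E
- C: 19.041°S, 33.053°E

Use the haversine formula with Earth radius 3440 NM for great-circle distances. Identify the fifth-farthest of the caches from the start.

Distance to each, sorted:
E: 297.3 NM
C: 263.8 NM
D: 247.7 NM
A: 228.2 NM
F: 203.0 NM
B: 151.7 NM
The fifth-farthest is F at 203.0 NM.

F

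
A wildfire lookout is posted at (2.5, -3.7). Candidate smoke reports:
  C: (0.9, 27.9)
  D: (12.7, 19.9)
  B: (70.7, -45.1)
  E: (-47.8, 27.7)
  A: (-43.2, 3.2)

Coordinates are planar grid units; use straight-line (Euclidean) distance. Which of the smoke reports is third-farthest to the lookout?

A

Distance to each, sorted:
B: 79.8
E: 59.3
A: 46.2
C: 31.6
D: 25.7
The third-farthest is A at 46.2.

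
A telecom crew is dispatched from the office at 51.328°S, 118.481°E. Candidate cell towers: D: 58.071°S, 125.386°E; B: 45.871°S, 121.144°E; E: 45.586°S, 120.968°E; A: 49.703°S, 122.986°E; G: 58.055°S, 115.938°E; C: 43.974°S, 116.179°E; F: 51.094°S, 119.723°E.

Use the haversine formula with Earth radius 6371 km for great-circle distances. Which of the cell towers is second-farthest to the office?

C

Distances from the office (51.328°S, 118.481°E):
D: 870.2 km
C: 835.6 km
G: 765.5 km
E: 664.2 km
B: 637.5 km
A: 366.1 km
F: 90.3 km
The second-farthest is C at 835.6 km.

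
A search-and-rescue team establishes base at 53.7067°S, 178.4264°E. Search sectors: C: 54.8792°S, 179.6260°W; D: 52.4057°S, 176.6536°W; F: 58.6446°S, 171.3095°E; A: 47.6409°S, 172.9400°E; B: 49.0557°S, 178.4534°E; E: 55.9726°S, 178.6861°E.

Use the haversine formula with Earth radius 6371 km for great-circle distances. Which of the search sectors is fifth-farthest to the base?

E

Distances from the base (53.7067°S, 178.4264°E):
A: 776.9 km
F: 703.2 km
B: 517.2 km
D: 359.1 km
E: 252.5 km
C: 181.6 km
The fifth-farthest is E at 252.5 km.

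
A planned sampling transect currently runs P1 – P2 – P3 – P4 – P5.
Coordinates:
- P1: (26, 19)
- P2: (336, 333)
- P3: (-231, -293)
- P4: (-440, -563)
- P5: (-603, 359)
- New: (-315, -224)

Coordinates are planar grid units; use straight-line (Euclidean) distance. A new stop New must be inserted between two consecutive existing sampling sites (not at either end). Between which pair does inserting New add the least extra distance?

Added distance for inserting New between each consecutive pair:
P1–P2: 834.2
P2–P3: 120.9
P3–P4: 128.6
P4–P5: 75.3
Smallest added distance is 75.3, inserting between P4 and P5.

between P4 and P5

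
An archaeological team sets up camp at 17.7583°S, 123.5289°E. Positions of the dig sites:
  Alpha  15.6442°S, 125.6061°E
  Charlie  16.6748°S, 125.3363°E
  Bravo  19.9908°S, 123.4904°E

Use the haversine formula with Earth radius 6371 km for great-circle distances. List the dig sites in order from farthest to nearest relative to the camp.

Distances from the camp:
Alpha 15.6442°S, 125.6061°E: 322.8 km
Bravo 19.9908°S, 123.4904°E: 248.3 km
Charlie 16.6748°S, 125.3363°E: 226.6 km

Alpha, Bravo, Charlie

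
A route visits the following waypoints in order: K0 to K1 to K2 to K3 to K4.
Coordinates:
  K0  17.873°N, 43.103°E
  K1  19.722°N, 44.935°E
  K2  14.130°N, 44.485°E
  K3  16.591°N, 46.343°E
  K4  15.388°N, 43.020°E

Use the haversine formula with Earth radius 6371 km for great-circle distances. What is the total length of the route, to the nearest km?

Leg distances:
K0→K1: 281.9 km  (cumulative 281.9 km)
K1→K2: 623.6 km  (cumulative 905.5 km)
K2→K3: 338.5 km  (cumulative 1244.0 km)
K3→K4: 379.5 km  (cumulative 1623.5 km)
Total route length ≈ 1624 km.

1624 km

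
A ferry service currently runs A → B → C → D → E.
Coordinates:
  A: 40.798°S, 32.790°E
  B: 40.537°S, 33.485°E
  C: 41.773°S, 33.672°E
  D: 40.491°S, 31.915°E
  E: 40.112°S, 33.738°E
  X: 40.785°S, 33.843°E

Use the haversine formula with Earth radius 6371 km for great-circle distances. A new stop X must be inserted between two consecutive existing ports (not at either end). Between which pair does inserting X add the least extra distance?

between B and C

Added distance for inserting X between each consecutive pair:
A–B: 64.1 km
B–C: 13.4 km
C–D: 71.8 km
D–E: 81.1 km
Smallest added distance is 13.4 km, inserting between B and C.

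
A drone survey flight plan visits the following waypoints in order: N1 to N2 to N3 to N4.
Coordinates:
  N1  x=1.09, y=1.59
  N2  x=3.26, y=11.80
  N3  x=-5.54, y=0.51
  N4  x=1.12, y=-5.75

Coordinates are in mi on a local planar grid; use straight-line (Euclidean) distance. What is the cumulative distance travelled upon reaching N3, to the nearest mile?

Leg distances:
N1→N2: 10.4 mi  (cumulative 10.4 mi)
N2→N3: 14.3 mi  (cumulative 24.8 mi)
Cumulative distance at N3 ≈ 25 mi.

25 mi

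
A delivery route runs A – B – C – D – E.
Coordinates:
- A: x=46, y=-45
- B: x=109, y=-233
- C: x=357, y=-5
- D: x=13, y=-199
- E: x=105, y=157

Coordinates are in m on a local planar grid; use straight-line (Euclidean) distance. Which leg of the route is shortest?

Leg distances:
A→B: 198.3 m
B→C: 336.9 m
C→D: 394.9 m
D→E: 367.7 m
The shortest leg is A–B at 198.3 m.

A–B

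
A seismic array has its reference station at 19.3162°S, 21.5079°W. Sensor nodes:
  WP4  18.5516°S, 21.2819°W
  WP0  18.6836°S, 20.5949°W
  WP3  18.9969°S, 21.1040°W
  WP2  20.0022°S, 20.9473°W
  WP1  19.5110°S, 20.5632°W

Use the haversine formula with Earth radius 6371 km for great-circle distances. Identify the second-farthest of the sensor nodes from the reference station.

Distance to each, sorted:
WP0: 119.0 km
WP1: 101.4 km
WP2: 96.3 km
WP4: 88.3 km
WP3: 55.3 km
The second-farthest is WP1 at 101.4 km.

WP1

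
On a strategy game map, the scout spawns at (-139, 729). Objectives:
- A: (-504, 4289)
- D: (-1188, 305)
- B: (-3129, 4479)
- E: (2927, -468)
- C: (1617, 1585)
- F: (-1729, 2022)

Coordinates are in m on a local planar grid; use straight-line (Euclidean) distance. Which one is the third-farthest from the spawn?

E

Distances from the spawn ((-139, 729)):
B: 4796.1 m
A: 3578.7 m
E: 3291.4 m
F: 2049.4 m
C: 1953.5 m
D: 1131.4 m
The third-farthest is E at 3291.4 m.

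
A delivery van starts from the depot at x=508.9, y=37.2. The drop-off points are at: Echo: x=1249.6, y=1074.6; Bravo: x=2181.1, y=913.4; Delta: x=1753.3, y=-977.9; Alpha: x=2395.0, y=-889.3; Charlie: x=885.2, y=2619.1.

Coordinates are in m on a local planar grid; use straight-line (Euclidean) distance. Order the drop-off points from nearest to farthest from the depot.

Echo, Delta, Bravo, Alpha, Charlie

Distance from the depot at x=508.9, y=37.2 to each:
Echo x=1249.6, y=1074.6: 1274.7 m
Delta x=1753.3, y=-977.9: 1605.9 m
Bravo x=2181.1, y=913.4: 1887.9 m
Alpha x=2395.0, y=-889.3: 2101.4 m
Charlie x=885.2, y=2619.1: 2609.2 m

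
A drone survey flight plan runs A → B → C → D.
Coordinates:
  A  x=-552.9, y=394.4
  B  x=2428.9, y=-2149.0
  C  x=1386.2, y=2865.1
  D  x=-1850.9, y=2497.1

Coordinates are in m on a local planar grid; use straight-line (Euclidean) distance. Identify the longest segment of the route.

Leg distances:
A→B: 3919.2 m
B→C: 5121.4 m
C→D: 3258.0 m
The longest leg is B–C at 5121.4 m.

B–C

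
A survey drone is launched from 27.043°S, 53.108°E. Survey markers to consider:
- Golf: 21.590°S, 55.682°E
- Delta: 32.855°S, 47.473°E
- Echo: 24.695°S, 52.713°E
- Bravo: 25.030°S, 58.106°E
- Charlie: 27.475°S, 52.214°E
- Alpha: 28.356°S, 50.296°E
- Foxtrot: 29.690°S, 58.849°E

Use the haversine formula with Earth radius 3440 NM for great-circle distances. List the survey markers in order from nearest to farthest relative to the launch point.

Computing each great-circle distance from 27.043°S, 53.108°E:
Charlie 27.475°S, 52.214°E: 54.3 NM
Echo 24.695°S, 52.713°E: 142.6 NM
Alpha 28.356°S, 50.296°E: 169.0 NM
Bravo 25.030°S, 58.106°E: 295.4 NM
Foxtrot 29.690°S, 58.849°E: 342.3 NM
Golf 21.590°S, 55.682°E: 356.4 NM
Delta 32.855°S, 47.473°E: 455.6 NM

Charlie, Echo, Alpha, Bravo, Foxtrot, Golf, Delta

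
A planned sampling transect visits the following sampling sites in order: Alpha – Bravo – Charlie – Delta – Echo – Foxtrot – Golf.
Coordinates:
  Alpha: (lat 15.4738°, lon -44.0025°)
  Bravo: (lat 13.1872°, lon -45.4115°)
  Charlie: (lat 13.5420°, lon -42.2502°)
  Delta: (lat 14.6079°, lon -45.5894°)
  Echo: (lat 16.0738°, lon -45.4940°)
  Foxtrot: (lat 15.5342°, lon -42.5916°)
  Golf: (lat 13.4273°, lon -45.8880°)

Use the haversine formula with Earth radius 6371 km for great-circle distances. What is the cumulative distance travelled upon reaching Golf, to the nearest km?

1924 km

Leg distances:
Alpha→Bravo: 296.1 km  (cumulative 296.1 km)
Bravo→Charlie: 344.3 km  (cumulative 640.4 km)
Charlie→Delta: 379.1 km  (cumulative 1019.5 km)
Delta→Echo: 163.3 km  (cumulative 1182.9 km)
Echo→Foxtrot: 316.3 km  (cumulative 1499.1 km)
Foxtrot→Golf: 425.2 km  (cumulative 1924.4 km)
Cumulative distance at Golf ≈ 1924 km.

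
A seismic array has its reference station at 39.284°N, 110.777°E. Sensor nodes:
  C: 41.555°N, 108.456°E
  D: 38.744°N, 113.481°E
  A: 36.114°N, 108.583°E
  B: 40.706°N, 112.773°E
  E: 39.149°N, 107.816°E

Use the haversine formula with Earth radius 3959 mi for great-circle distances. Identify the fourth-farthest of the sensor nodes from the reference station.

D

Distances from the reference station (39.284°N, 110.777°E):
A: 249.7 mi
C: 198.8 mi
E: 158.8 mi
D: 149.9 mi
B: 144.3 mi
The fourth-farthest is D at 149.9 mi.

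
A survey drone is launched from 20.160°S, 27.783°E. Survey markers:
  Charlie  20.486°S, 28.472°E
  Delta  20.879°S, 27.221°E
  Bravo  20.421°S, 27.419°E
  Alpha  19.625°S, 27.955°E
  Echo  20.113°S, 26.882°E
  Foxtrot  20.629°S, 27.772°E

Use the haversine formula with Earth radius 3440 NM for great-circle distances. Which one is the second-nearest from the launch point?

Foxtrot

Distances from the launch point (20.160°S, 27.783°E):
Bravo: 25.8 NM
Foxtrot: 28.2 NM
Alpha: 33.6 NM
Charlie: 43.5 NM
Echo: 50.9 NM
Delta: 53.5 NM
The second-nearest is Foxtrot at 28.2 NM.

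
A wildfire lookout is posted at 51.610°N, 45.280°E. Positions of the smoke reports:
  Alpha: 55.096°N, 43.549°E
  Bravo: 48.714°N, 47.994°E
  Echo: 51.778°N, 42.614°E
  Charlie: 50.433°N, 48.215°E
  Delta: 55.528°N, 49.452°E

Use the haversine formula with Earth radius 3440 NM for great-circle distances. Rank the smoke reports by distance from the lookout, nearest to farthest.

Echo, Charlie, Bravo, Alpha, Delta

Distances from the lookout:
Echo 51.778°N, 42.614°E: 99.7 NM
Charlie 50.433°N, 48.215°E: 131.4 NM
Bravo 48.714°N, 47.994°E: 202.8 NM
Alpha 55.096°N, 43.549°E: 218.3 NM
Delta 55.528°N, 49.452°E: 278.2 NM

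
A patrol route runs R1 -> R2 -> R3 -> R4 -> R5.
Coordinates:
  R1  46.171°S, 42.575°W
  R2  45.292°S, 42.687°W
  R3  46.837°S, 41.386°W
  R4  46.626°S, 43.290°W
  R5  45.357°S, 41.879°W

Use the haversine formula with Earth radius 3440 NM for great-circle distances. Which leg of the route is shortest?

R1–R2

Leg distances:
R1→R2: 53.0 NM
R2→R3: 107.4 NM
R3→R4: 79.4 NM
R4→R5: 96.3 NM
The shortest leg is R1–R2 at 53.0 NM.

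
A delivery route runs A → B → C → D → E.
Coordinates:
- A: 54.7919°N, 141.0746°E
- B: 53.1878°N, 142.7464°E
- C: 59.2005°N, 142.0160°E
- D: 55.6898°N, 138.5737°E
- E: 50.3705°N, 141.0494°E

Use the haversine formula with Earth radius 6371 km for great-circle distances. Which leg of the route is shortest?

A–B

Leg distances:
A→B: 209.2 km
B→C: 670.1 km
C→D: 441.2 km
D→E: 614.1 km
The shortest leg is A–B at 209.2 km.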